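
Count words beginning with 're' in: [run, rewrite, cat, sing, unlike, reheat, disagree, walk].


Checking each word for prefix 're':
  'run' -> no (count: 0)
  'rewrite' -> YES, starts with 're' (count: 1)
  'cat' -> no (count: 1)
  'sing' -> no (count: 1)
  'unlike' -> no (count: 1)
  'reheat' -> YES, starts with 're' (count: 2)
  'disagree' -> no (count: 2)
  'walk' -> no (count: 2)
Total with prefix 're': 2

2


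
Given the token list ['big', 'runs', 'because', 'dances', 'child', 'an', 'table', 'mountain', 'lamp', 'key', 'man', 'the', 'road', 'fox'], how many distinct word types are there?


Listing all tokens and tracking unique types:
  Token 1: 'big' -> NEW (unique so far: 1)
  Token 2: 'runs' -> NEW (unique so far: 2)
  Token 3: 'because' -> NEW (unique so far: 3)
  Token 4: 'dances' -> NEW (unique so far: 4)
  Token 5: 'child' -> NEW (unique so far: 5)
  Token 6: 'an' -> NEW (unique so far: 6)
  Token 7: 'table' -> NEW (unique so far: 7)
  Token 8: 'mountain' -> NEW (unique so far: 8)
  Token 9: 'lamp' -> NEW (unique so far: 9)
  Token 10: 'key' -> NEW (unique so far: 10)
  Token 11: 'man' -> NEW (unique so far: 11)
  Token 12: 'the' -> NEW (unique so far: 12)
  Token 13: 'road' -> NEW (unique so far: 13)
  Token 14: 'fox' -> NEW (unique so far: 14)
Unique types: ('an', 'because', 'big', 'child', 'dances', 'fox', 'key', 'lamp', 'man', 'mountain', 'road', 'runs', 'table', 'the')
Vocabulary size: 14

14


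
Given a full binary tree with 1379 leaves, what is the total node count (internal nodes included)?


Leaf nodes (terminals): 1379
Internal nodes = n - 1 = 1379 - 1 = 1378
Total = leaves + internal = 1379 + 1378 = 2757

2757


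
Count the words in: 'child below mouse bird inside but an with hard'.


Counting words by splitting on spaces:
  Word 1: 'child'
  Word 2: 'below'
  Word 3: 'mouse'
  Word 4: 'bird'
  Word 5: 'inside'
  Word 6: 'but'
  Word 7: 'an'
  Word 8: 'with'
  Word 9: 'hard'
Total words: 9

9


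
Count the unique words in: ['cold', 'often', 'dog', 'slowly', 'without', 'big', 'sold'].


Listing all tokens and tracking unique types:
  Token 1: 'cold' -> NEW (unique so far: 1)
  Token 2: 'often' -> NEW (unique so far: 2)
  Token 3: 'dog' -> NEW (unique so far: 3)
  Token 4: 'slowly' -> NEW (unique so far: 4)
  Token 5: 'without' -> NEW (unique so far: 5)
  Token 6: 'big' -> NEW (unique so far: 6)
  Token 7: 'sold' -> NEW (unique so far: 7)
Unique types: ('big', 'cold', 'dog', 'often', 'slowly', 'sold', 'without')
Vocabulary size: 7

7


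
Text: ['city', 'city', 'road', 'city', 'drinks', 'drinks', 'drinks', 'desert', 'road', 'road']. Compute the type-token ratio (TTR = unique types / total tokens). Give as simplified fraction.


Tokens: 10
Unique types: ('city', 'desert', 'drinks', 'road') = 4
TTR = 4/10
Simplify: divide both by 2 -> 2/5
TTR = 2/5

2/5


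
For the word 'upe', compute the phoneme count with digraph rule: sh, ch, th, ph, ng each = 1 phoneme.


Parsing 'upe' greedily, digraphs first:
  'u' -> vowel phoneme (phonemes so far: 1)
  'p' -> consonant phoneme (phonemes so far: 2)
  'e' -> vowel phoneme (phonemes so far: 3)
Total phonemes: 3

3


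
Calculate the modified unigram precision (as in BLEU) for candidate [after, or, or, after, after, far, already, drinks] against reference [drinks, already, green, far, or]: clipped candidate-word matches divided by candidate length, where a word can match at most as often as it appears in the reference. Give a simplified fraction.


Reference word counts: {'already': 1, 'drinks': 1, 'far': 1, 'green': 1, 'or': 1}
Checking each candidate word (with clipping):
  'after' -> not in reference -> no match (matches: 0)
  'or' -> in reference (ref count 1, used 1/1) -> match (matches: 1)
  'or' -> ref count 1 already used up (1/1) -> clipped, no match (matches: 1)
  'after' -> not in reference -> no match (matches: 1)
  'after' -> not in reference -> no match (matches: 1)
  'far' -> in reference (ref count 1, used 1/1) -> match (matches: 2)
  'already' -> in reference (ref count 1, used 1/1) -> match (matches: 3)
  'drinks' -> in reference (ref count 1, used 1/1) -> match (matches: 4)
Clipped matches: 4, Candidate length: 8
Precision = 4/8 = 1/2

1/2


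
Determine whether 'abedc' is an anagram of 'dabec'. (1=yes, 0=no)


Sort characters of 'abedc': 'abcde'
Sort characters of 'dabec': 'abcde'
Sorted forms match -> they ARE anagrams
Result: 1

1


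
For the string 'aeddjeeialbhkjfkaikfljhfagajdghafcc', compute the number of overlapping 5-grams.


String 'aeddjeeialbhkjfkaikfljhfagajdghafcc' has length L = 35.
Number of overlapping n-grams = L - n + 1
Substituting: 35 - 5 + 1 = 31

31


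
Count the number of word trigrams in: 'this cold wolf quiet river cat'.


Word trigrams from [6] words:
  Trigram 1: (this cold wolf)
  Trigram 2: (cold wolf quiet)
  Trigram 3: (wolf quiet river)
  Trigram 4: (quiet river cat)
Total word trigrams: 6 - 2 = 4

4


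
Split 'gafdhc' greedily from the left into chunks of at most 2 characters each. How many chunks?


'gafdhc' has 6 characters.
Chunking with max size 2:
  Chunk 1: 'ga' (positions 0-1)
  Chunk 2: 'fd' (positions 2-3)
  Chunk 3: 'hc' (positions 4-5)
Total chunks: ceil(6 / 2) = 3

3


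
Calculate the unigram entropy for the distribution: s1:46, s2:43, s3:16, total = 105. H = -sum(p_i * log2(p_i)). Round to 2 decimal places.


Computing entropy H = -sum(p_i * log2(p_i)):
  s1: p = 46/105 = 0.4381, -p*log2(p) = 0.5216
  s2: p = 43/105 = 0.4095, -p*log2(p) = 0.5275
  s3: p = 16/105 = 0.1524, -p*log2(p) = 0.4136
H = sum of terms = 1.4627
Rounded to 2 decimals: 1.46

1.46


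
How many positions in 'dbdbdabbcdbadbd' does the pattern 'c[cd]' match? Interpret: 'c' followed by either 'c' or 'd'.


Pattern: c[cd] means 'c' followed by either 'c' or 'd'.
Scanning 'dbdbdabbcdbadbd' position-by-position:
  Pos 0: window 'db' -> no
  Pos 1: window 'bd' -> no
  Pos 2: window 'db' -> no
  Pos 3: window 'bd' -> no
  Pos 4: window 'da' -> no
  Pos 5: window 'ab' -> no
  Pos 6: window 'bb' -> no
  Pos 7: window 'bc' -> no
  Pos 8: window 'cd' -> MATCH
  Pos 9: window 'db' -> no
  Pos 10: window 'ba' -> no
  Pos 11: window 'ad' -> no
  Pos 12: window 'db' -> no
  Pos 13: window 'bd' -> no
  Pos 14: window 'd' -> no
Total matches: 1

1


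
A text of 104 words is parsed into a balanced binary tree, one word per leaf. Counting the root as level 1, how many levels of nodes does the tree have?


In a balanced binary tree with n leaves the deepest leaf is ceil(log2(n)) edges below the root,
so counting node levels inclusive of root and leaves gives ceil(log2(n)) + 1 levels.
log2(104) = 6.7004
ceil(6.7004) = 7
levels = 7 + 1 = 8

8


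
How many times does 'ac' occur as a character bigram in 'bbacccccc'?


Scanning 'bbacccccc' for bigram 'ac':
  Position 0: 'bb' -> no
  Position 1: 'ba' -> no
  Position 2: 'ac' -> MATCH
  Position 3: 'cc' -> no
  Position 4: 'cc' -> no
  Position 5: 'cc' -> no
  Position 6: 'cc' -> no
  Position 7: 'cc' -> no
Total matches: 1

1


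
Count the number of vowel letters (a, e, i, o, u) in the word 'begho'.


Scanning each character of 'begho':
  Position 1: 'b' -> consonant (running count: 0)
  Position 2: 'e' -> vowel (running count: 1)
  Position 3: 'g' -> consonant (running count: 1)
  Position 4: 'h' -> consonant (running count: 1)
  Position 5: 'o' -> vowel (running count: 2)
Total vowels: 2

2


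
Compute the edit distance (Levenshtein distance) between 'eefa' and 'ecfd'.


Building DP table for s1='eefa' (len 4) and s2='ecfd' (len 4):
       e  c  f  d
    0  1  2  3  4
  e 1  0  1  2  3
  e 2  1  1  2  3
  f 3  2  2  1  2
  a 4  3  3  2  2
Edit distance = dp[4][4] = 2

2


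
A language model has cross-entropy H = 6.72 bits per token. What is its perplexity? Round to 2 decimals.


Perplexity formula: PP = 2^H
H = 6.72
PP = 2^6.72
Decompose: 2^6.72 = 2^6 * 2^0.72
2^6 = 64, 2^0.72 ~ 1.6471820
PP ~ 64 * 1.6471820 = 105.4196480
Rounded to 2 decimals: 105.42

105.42


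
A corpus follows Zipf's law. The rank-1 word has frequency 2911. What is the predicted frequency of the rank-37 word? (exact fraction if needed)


Zipf's law: freq(rank) = f1 / rank
f1 = 2911, rank = 37
freq = 2911 / 37
GCD(2911, 37) = 1
Simplified: 2911/37

2911/37


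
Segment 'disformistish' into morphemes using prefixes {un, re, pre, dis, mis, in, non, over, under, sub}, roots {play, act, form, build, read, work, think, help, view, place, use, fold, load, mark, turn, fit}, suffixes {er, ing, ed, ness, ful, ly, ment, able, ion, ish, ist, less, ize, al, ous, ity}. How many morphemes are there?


Segmenting 'disformistish' against the inventory:
  'dis' -> prefix (morpheme 1)
  'form' -> root (morpheme 2)
  'ist' -> suffix (morpheme 3)
  'ish' -> suffix (morpheme 4)
Total morphemes: 4

4


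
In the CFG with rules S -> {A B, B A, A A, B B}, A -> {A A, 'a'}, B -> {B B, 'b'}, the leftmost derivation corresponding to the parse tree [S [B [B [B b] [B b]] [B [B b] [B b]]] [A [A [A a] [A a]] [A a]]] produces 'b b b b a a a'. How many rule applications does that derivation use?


Every bracketed nonterminal node [X ...] in the tree is produced by exactly one rule application.
Reading the tree off as a leftmost derivation:
  Step 1: S  =>  B A   (applied S -> B A)
  Step 2: B A  =>  B B A   (applied B -> B B)
  Step 3: B B A  =>  B B B A   (applied B -> B B)
  Step 4: B B B A  =>  b B B A   (applied B -> b)
  Step 5: b B B A  =>  b b B A   (applied B -> b)
  Step 6: b b B A  =>  b b B B A   (applied B -> B B)
  Step 7: b b B B A  =>  b b b B A   (applied B -> b)
  Step 8: b b b B A  =>  b b b b A   (applied B -> b)
  Step 9: b b b b A  =>  b b b b A A   (applied A -> A A)
  Step 10: b b b b A A  =>  b b b b A A A   (applied A -> A A)
  Step 11: b b b b A A A  =>  b b b b a A A   (applied A -> a)
  Step 12: b b b b a A A  =>  b b b b a a A   (applied A -> a)
  Step 13: b b b b a a A  =>  b b b b a a a   (applied A -> a)
Final yield: b b b b a a a
Total rewrite steps: 13

13


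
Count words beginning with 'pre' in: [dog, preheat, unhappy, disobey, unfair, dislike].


Checking each word for prefix 'pre':
  'dog' -> no (count: 0)
  'preheat' -> YES, starts with 'pre' (count: 1)
  'unhappy' -> no (count: 1)
  'disobey' -> no (count: 1)
  'unfair' -> no (count: 1)
  'dislike' -> no (count: 1)
Total with prefix 'pre': 1

1


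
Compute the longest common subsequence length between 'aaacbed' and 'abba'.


DP table for LCS of 'aaacbed' and 'abba':
       a  b  b  a
    0  0  0  0  0
  a 0  1  1  1  1
  a 0  1  1  1  2
  a 0  1  1  1  2
  c 0  1  1  1  2
  b 0  1  2  2  2
  e 0  1  2  2  2
  d 0  1  2  2  2
LCS: 'aa'
LCS length = 2

2


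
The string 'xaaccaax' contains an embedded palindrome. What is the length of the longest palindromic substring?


Scanning 'xaaccaax' for palindromic substrings.
Substring at positions 0-7: 'xaaccaax'.
Check: reverse('xaaccaax') = 'xaaccaax' -> palindrome confirmed.
No longer palindromic substring exists; longest length = 8

8


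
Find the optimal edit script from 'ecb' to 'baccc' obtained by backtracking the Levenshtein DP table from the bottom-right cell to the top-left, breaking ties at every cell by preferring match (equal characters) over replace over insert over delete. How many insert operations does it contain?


Edit distance = 4. Backtracking from cell (3, 5) with preference match > replace > insert > delete,
then listing the resulting alignment 'ecb' -> 'baccc' left to right:
  Step 1: insert 'b' [insertion #1]
  Step 2: insert 'a' [insertion #2]
  Step 3: replace e->c
  Step 4: keep 'c'
  Step 5: replace b->c
Total insertions: 2

2


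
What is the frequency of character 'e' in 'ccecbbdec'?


Scanning 'ccecbbdec' for 'e':
  Position 2: 'e' -> MATCH (count: 1)
  Position 7: 'e' -> MATCH (count: 2)
Total occurrences of 'e': 2

2


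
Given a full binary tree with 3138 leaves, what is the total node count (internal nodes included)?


Leaf nodes (terminals): 3138
Internal nodes = n - 1 = 3138 - 1 = 3137
Total = leaves + internal = 3138 + 3137 = 6275

6275


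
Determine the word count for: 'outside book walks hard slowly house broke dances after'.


Counting words by splitting on spaces:
  Word 1: 'outside'
  Word 2: 'book'
  Word 3: 'walks'
  Word 4: 'hard'
  Word 5: 'slowly'
  Word 6: 'house'
  Word 7: 'broke'
  Word 8: 'dances'
  Word 9: 'after'
Total words: 9

9


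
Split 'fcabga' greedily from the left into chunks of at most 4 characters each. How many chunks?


'fcabga' has 6 characters.
Chunking with max size 4:
  Chunk 1: 'fcab' (positions 0-3)
  Chunk 2: 'ga' (positions 4-5)
Total chunks: ceil(6 / 4) = 2

2


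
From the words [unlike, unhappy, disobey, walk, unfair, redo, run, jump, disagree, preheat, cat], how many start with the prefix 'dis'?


Checking each word for prefix 'dis':
  'unlike' -> no (count: 0)
  'unhappy' -> no (count: 0)
  'disobey' -> YES, starts with 'dis' (count: 1)
  'walk' -> no (count: 1)
  'unfair' -> no (count: 1)
  'redo' -> no (count: 1)
  'run' -> no (count: 1)
  'jump' -> no (count: 1)
  'disagree' -> YES, starts with 'dis' (count: 2)
  'preheat' -> no (count: 2)
  'cat' -> no (count: 2)
Total with prefix 'dis': 2

2


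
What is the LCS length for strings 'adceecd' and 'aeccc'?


DP table for LCS of 'adceecd' and 'aeccc':
       a  e  c  c  c
    0  0  0  0  0  0
  a 0  1  1  1  1  1
  d 0  1  1  1  1  1
  c 0  1  1  2  2  2
  e 0  1  2  2  2  2
  e 0  1  2  2  2  2
  c 0  1  2  3  3  3
  d 0  1  2  3  3  3
LCS: 'acc'
LCS length = 3

3


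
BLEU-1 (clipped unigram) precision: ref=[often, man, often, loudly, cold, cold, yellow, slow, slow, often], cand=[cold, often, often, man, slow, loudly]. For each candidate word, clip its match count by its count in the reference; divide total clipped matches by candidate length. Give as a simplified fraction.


Reference word counts: {'cold': 2, 'loudly': 1, 'man': 1, 'often': 3, 'slow': 2, 'yellow': 1}
Checking each candidate word (with clipping):
  'cold' -> in reference (ref count 2, used 1/2) -> match (matches: 1)
  'often' -> in reference (ref count 3, used 1/3) -> match (matches: 2)
  'often' -> in reference (ref count 3, used 2/3) -> match (matches: 3)
  'man' -> in reference (ref count 1, used 1/1) -> match (matches: 4)
  'slow' -> in reference (ref count 2, used 1/2) -> match (matches: 5)
  'loudly' -> in reference (ref count 1, used 1/1) -> match (matches: 6)
Clipped matches: 6, Candidate length: 6
Precision = 6/6 = 1

1


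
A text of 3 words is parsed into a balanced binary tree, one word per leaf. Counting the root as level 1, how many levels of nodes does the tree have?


In a balanced binary tree with n leaves the deepest leaf is ceil(log2(n)) edges below the root,
so counting node levels inclusive of root and leaves gives ceil(log2(n)) + 1 levels.
log2(3) = 1.5850
ceil(1.5850) = 2
levels = 2 + 1 = 3

3


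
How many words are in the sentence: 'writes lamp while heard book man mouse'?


Counting words by splitting on spaces:
  Word 1: 'writes'
  Word 2: 'lamp'
  Word 3: 'while'
  Word 4: 'heard'
  Word 5: 'book'
  Word 6: 'man'
  Word 7: 'mouse'
Total words: 7

7


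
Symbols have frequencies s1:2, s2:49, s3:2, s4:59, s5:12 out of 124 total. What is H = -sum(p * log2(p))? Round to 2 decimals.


Computing entropy H = -sum(p_i * log2(p_i)):
  s1: p = 2/124 = 0.0161, -p*log2(p) = 0.0960
  s2: p = 49/124 = 0.3952, -p*log2(p) = 0.5293
  s3: p = 2/124 = 0.0161, -p*log2(p) = 0.0960
  s4: p = 59/124 = 0.4758, -p*log2(p) = 0.5099
  s5: p = 12/124 = 0.0968, -p*log2(p) = 0.3261
H = sum of terms = 1.5573
Rounded to 2 decimals: 1.56

1.56


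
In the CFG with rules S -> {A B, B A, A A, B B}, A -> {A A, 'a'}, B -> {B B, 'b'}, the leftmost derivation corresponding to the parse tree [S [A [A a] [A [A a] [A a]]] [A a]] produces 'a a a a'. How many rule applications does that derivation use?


Every bracketed nonterminal node [X ...] in the tree is produced by exactly one rule application.
Reading the tree off as a leftmost derivation:
  Step 1: S  =>  A A   (applied S -> A A)
  Step 2: A A  =>  A A A   (applied A -> A A)
  Step 3: A A A  =>  a A A   (applied A -> a)
  Step 4: a A A  =>  a A A A   (applied A -> A A)
  Step 5: a A A A  =>  a a A A   (applied A -> a)
  Step 6: a a A A  =>  a a a A   (applied A -> a)
  Step 7: a a a A  =>  a a a a   (applied A -> a)
Final yield: a a a a
Total rewrite steps: 7

7


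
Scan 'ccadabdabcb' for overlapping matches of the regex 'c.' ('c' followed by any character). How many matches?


Pattern: c. means 'c' followed by any character.
Scanning 'ccadabdabcb' position-by-position:
  Pos 0: window 'cc' -> MATCH
  Pos 1: window 'ca' -> MATCH
  Pos 2: window 'ad' -> no
  Pos 3: window 'da' -> no
  Pos 4: window 'ab' -> no
  Pos 5: window 'bd' -> no
  Pos 6: window 'da' -> no
  Pos 7: window 'ab' -> no
  Pos 8: window 'bc' -> no
  Pos 9: window 'cb' -> MATCH
  Pos 10: window 'b' -> no
Total matches: 3

3


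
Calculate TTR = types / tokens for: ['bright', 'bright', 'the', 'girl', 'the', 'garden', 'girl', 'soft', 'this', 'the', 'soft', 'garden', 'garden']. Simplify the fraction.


Tokens: 13
Unique types: ('bright', 'garden', 'girl', 'soft', 'the', 'this') = 6
TTR = 6/13
Already in lowest terms.

6/13


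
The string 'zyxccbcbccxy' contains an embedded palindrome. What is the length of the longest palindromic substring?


Scanning 'zyxccbcbccxy' for palindromic substrings.
Substring at positions 1-11: 'yxccbcbccxy'.
Check: reverse('yxccbcbccxy') = 'yxccbcbccxy' -> palindrome confirmed.
Neighbouring characters ('z' / '-') break symmetry, so it cannot extend further.
No longer palindromic substring exists; longest length = 11

11


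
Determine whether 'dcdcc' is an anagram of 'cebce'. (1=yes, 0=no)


Sort characters of 'dcdcc': 'cccdd'
Sort characters of 'cebce': 'bccee'
Sorted forms differ -> they are NOT anagrams
Result: 0

0


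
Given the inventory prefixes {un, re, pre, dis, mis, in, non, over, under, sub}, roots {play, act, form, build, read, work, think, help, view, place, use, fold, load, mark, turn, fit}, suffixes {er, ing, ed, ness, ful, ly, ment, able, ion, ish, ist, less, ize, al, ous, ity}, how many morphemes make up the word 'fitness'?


Segmenting 'fitness' against the inventory:
  'fit' -> root (morpheme 1)
  'ness' -> suffix (morpheme 2)
Total morphemes: 2

2


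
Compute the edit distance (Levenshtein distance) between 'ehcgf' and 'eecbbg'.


Building DP table for s1='ehcgf' (len 5) and s2='eecbbg' (len 6):
       e  e  c  b  b  g
    0  1  2  3  4  5  6
  e 1  0  1  2  3  4  5
  h 2  1  1  2  3  4  5
  c 3  2  2  1  2  3  4
  g 4  3  3  2  2  3  3
  f 5  4  4  3  3  3  4
Edit distance = dp[5][6] = 4

4


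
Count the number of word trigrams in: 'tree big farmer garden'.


Word trigrams from [4] words:
  Trigram 1: (tree big farmer)
  Trigram 2: (big farmer garden)
Total word trigrams: 4 - 2 = 2

2


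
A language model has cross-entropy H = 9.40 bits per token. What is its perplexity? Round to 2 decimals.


Perplexity formula: PP = 2^H
H = 9.40
PP = 2^9.40
Decompose: 2^9.40 = 2^9 * 2^0.40
2^9 = 512, 2^0.40 ~ 1.3195079
PP ~ 512 * 1.3195079 = 675.5880448
Rounded to 2 decimals: 675.59

675.59


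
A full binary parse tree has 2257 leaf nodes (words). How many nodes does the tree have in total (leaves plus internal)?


Leaf nodes (terminals): 2257
Internal nodes = n - 1 = 2257 - 1 = 2256
Total = leaves + internal = 2257 + 2256 = 4513

4513


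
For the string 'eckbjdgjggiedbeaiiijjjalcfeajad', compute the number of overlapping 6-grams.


String 'eckbjdgjggiedbeaiiijjjalcfeajad' has length L = 31.
Number of overlapping n-grams = L - n + 1
Substituting: 31 - 6 + 1 = 26

26


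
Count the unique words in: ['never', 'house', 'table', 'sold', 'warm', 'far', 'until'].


Listing all tokens and tracking unique types:
  Token 1: 'never' -> NEW (unique so far: 1)
  Token 2: 'house' -> NEW (unique so far: 2)
  Token 3: 'table' -> NEW (unique so far: 3)
  Token 4: 'sold' -> NEW (unique so far: 4)
  Token 5: 'warm' -> NEW (unique so far: 5)
  Token 6: 'far' -> NEW (unique so far: 6)
  Token 7: 'until' -> NEW (unique so far: 7)
Unique types: ('far', 'house', 'never', 'sold', 'table', 'until', 'warm')
Vocabulary size: 7

7


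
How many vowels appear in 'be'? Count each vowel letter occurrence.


Scanning each character of 'be':
  Position 1: 'b' -> consonant (running count: 0)
  Position 2: 'e' -> vowel (running count: 1)
Total vowels: 1

1


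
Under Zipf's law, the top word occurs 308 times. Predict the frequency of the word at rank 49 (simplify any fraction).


Zipf's law: freq(rank) = f1 / rank
f1 = 308, rank = 49
freq = 308 / 49
GCD(308, 49) = 7
Simplified: 44/7

44/7


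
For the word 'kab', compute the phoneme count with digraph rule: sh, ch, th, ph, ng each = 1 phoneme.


Parsing 'kab' greedily, digraphs first:
  'k' -> consonant phoneme (phonemes so far: 1)
  'a' -> vowel phoneme (phonemes so far: 2)
  'b' -> consonant phoneme (phonemes so far: 3)
Total phonemes: 3

3


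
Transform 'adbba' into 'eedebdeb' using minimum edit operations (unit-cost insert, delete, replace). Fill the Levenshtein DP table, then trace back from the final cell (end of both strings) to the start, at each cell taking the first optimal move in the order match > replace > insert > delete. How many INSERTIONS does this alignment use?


Edit distance = 6. Backtracking from cell (5, 8) with preference match > replace > insert > delete,
then listing the resulting alignment 'adbba' -> 'eedebdeb' left to right:
  Step 1: insert 'e' [insertion #1]
  Step 2: replace a->e
  Step 3: keep 'd'
  Step 4: insert 'e' [insertion #2]
  Step 5: keep 'b'
  Step 6: insert 'd' [insertion #3]
  Step 7: replace b->e
  Step 8: replace a->b
Total insertions: 3

3


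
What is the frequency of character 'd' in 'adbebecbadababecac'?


Scanning 'adbebecbadababecac' for 'd':
  Position 1: 'd' -> MATCH (count: 1)
  Position 9: 'd' -> MATCH (count: 2)
Total occurrences of 'd': 2

2


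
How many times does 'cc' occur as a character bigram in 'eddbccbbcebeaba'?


Scanning 'eddbccbbcebeaba' for bigram 'cc':
  Position 0: 'ed' -> no
  Position 1: 'dd' -> no
  Position 2: 'db' -> no
  Position 3: 'bc' -> no
  Position 4: 'cc' -> MATCH
  Position 5: 'cb' -> no
  Position 6: 'bb' -> no
  Position 7: 'bc' -> no
  Position 8: 'ce' -> no
  Position 9: 'eb' -> no
  Position 10: 'be' -> no
  Position 11: 'ea' -> no
  Position 12: 'ab' -> no
  Position 13: 'ba' -> no
Total matches: 1

1


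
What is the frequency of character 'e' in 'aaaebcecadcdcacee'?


Scanning 'aaaebcecadcdcacee' for 'e':
  Position 3: 'e' -> MATCH (count: 1)
  Position 6: 'e' -> MATCH (count: 2)
  Position 15: 'e' -> MATCH (count: 3)
  Position 16: 'e' -> MATCH (count: 4)
Total occurrences of 'e': 4

4


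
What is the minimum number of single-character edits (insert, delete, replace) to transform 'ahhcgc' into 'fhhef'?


Building DP table for s1='ahhcgc' (len 6) and s2='fhhef' (len 5):
       f  h  h  e  f
    0  1  2  3  4  5
  a 1  1  2  3  4  5
  h 2  2  1  2  3  4
  h 3  3  2  1  2  3
  c 4  4  3  2  2  3
  g 5  5  4  3  3  3
  c 6  6  5  4  4  4
Edit distance = dp[6][5] = 4

4


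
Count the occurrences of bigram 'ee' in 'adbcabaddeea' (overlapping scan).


Scanning 'adbcabaddeea' for bigram 'ee':
  Position 0: 'ad' -> no
  Position 1: 'db' -> no
  Position 2: 'bc' -> no
  Position 3: 'ca' -> no
  Position 4: 'ab' -> no
  Position 5: 'ba' -> no
  Position 6: 'ad' -> no
  Position 7: 'dd' -> no
  Position 8: 'de' -> no
  Position 9: 'ee' -> MATCH
  Position 10: 'ea' -> no
Total matches: 1

1


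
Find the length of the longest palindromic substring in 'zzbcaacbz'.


Scanning 'zzbcaacbz' for palindromic substrings.
Substring at positions 1-8: 'zbcaacbz'.
Check: reverse('zbcaacbz') = 'zbcaacbz' -> palindrome confirmed.
Neighbouring characters ('z' / '-') break symmetry, so it cannot extend further.
No longer palindromic substring exists; longest length = 8

8


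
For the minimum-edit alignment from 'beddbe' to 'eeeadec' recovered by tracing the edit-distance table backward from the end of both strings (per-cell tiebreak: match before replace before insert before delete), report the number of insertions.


Edit distance = 5. Backtracking from cell (6, 7) with preference match > replace > insert > delete,
then listing the resulting alignment 'beddbe' -> 'eeeadec' left to right:
  Step 1: insert 'e' [insertion #1]
  Step 2: replace b->e
  Step 3: keep 'e'
  Step 4: replace d->a
  Step 5: keep 'd'
  Step 6: replace b->e
  Step 7: replace e->c
Total insertions: 1

1


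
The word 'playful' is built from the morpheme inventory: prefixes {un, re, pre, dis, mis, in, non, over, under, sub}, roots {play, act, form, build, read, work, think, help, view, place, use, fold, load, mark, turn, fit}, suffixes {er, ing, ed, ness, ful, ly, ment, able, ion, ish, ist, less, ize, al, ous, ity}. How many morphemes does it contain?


Segmenting 'playful' against the inventory:
  'play' -> root (morpheme 1)
  'ful' -> suffix (morpheme 2)
Total morphemes: 2

2


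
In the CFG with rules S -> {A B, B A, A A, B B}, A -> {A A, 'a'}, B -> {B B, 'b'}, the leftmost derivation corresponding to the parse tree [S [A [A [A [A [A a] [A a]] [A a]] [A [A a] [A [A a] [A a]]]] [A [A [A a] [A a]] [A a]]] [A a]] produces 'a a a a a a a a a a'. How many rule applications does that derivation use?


Every bracketed nonterminal node [X ...] in the tree is produced by exactly one rule application.
Reading the tree off as a leftmost derivation:
  Step 1: S  =>  A A   (applied S -> A A)
  Step 2: A A  =>  A A A   (applied A -> A A)
  Step 3: A A A  =>  A A A A   (applied A -> A A)
  Step 4: A A A A  =>  A A A A A   (applied A -> A A)
  Step 5: A A A A A  =>  A A A A A A   (applied A -> A A)
  Step 6: A A A A A A  =>  a A A A A A   (applied A -> a)
  Step 7: a A A A A A  =>  a a A A A A   (applied A -> a)
  Step 8: a a A A A A  =>  a a a A A A   (applied A -> a)
  Step 9: a a a A A A  =>  a a a A A A A   (applied A -> A A)
  Step 10: a a a A A A A  =>  a a a a A A A   (applied A -> a)
  Step 11: a a a a A A A  =>  a a a a A A A A   (applied A -> A A)
  Step 12: a a a a A A A A  =>  a a a a a A A A   (applied A -> a)
  Step 13: a a a a a A A A  =>  a a a a a a A A   (applied A -> a)
  Step 14: a a a a a a A A  =>  a a a a a a A A A   (applied A -> A A)
  Step 15: a a a a a a A A A  =>  a a a a a a A A A A   (applied A -> A A)
  Step 16: a a a a a a A A A A  =>  a a a a a a a A A A   (applied A -> a)
  Step 17: a a a a a a a A A A  =>  a a a a a a a a A A   (applied A -> a)
  Step 18: a a a a a a a a A A  =>  a a a a a a a a a A   (applied A -> a)
  Step 19: a a a a a a a a a A  =>  a a a a a a a a a a   (applied A -> a)
Final yield: a a a a a a a a a a
Total rewrite steps: 19

19


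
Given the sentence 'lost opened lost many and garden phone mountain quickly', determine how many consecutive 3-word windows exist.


Word trigrams from [9] words:
  Trigram 1: (lost opened lost)
  Trigram 2: (opened lost many)
  Trigram 3: (lost many and)
  Trigram 4: (many and garden)
  Trigram 5: (and garden phone)
  Trigram 6: (garden phone mountain)
  Trigram 7: (phone mountain quickly)
Total word trigrams: 9 - 2 = 7

7


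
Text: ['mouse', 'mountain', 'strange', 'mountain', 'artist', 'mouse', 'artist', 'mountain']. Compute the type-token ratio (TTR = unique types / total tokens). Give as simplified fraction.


Tokens: 8
Unique types: ('artist', 'mountain', 'mouse', 'strange') = 4
TTR = 4/8
Simplify: divide both by 4 -> 1/2
TTR = 1/2

1/2


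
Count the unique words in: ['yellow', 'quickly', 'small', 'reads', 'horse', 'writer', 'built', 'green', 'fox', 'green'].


Listing all tokens and tracking unique types:
  Token 1: 'yellow' -> NEW (unique so far: 1)
  Token 2: 'quickly' -> NEW (unique so far: 2)
  Token 3: 'small' -> NEW (unique so far: 3)
  Token 4: 'reads' -> NEW (unique so far: 4)
  Token 5: 'horse' -> NEW (unique so far: 5)
  Token 6: 'writer' -> NEW (unique so far: 6)
  Token 7: 'built' -> NEW (unique so far: 7)
  Token 8: 'green' -> NEW (unique so far: 8)
  Token 9: 'fox' -> NEW (unique so far: 9)
  Token 10: 'green' -> duplicate (unique so far: 9)
Unique types: ('built', 'fox', 'green', 'horse', 'quickly', 'reads', 'small', 'writer', 'yellow')
Vocabulary size: 9

9


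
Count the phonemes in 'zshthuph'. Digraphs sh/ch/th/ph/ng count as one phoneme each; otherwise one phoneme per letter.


Parsing 'zshthuph' greedily, digraphs first:
  'z' -> consonant phoneme (phonemes so far: 1)
  'sh' -> digraph (1 consonant phoneme) (phonemes so far: 2)
  'th' -> digraph (1 consonant phoneme) (phonemes so far: 3)
  'u' -> vowel phoneme (phonemes so far: 4)
  'ph' -> digraph (1 consonant phoneme) (phonemes so far: 5)
Total phonemes: 5

5


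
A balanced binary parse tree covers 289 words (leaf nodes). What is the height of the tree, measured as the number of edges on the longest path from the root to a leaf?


In a balanced binary tree with n leaves the deepest leaf is ceil(log2(n)) edges below the root.
log2(289) = 8.1749
ceil(8.1749) = 9
height (edges) = 9

9


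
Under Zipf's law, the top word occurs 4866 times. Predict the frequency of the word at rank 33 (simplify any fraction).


Zipf's law: freq(rank) = f1 / rank
f1 = 4866, rank = 33
freq = 4866 / 33
GCD(4866, 33) = 3
Simplified: 1622/11

1622/11


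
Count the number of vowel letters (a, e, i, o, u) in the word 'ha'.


Scanning each character of 'ha':
  Position 1: 'h' -> consonant (running count: 0)
  Position 2: 'a' -> vowel (running count: 1)
Total vowels: 1

1


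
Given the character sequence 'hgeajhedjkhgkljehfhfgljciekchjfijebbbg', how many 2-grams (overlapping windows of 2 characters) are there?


String 'hgeajhedjkhgkljehfhfgljciekchjfijebbbg' has length L = 38.
Number of overlapping n-grams = L - n + 1
Substituting: 38 - 2 + 1 = 37

37


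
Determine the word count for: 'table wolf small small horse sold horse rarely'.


Counting words by splitting on spaces:
  Word 1: 'table'
  Word 2: 'wolf'
  Word 3: 'small'
  Word 4: 'small'
  Word 5: 'horse'
  Word 6: 'sold'
  Word 7: 'horse'
  Word 8: 'rarely'
Total words: 8

8


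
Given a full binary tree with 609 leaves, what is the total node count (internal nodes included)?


Leaf nodes (terminals): 609
Internal nodes = n - 1 = 609 - 1 = 608
Total = leaves + internal = 609 + 608 = 1217

1217


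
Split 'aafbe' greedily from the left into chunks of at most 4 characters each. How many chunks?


'aafbe' has 5 characters.
Chunking with max size 4:
  Chunk 1: 'aafb' (positions 0-3)
  Chunk 2: 'e' (positions 4-4)
Total chunks: ceil(5 / 4) = 2

2


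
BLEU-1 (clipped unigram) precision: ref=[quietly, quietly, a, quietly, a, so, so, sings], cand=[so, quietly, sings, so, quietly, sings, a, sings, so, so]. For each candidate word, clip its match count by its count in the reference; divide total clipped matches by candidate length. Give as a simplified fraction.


Reference word counts: {'a': 2, 'quietly': 3, 'sings': 1, 'so': 2}
Checking each candidate word (with clipping):
  'so' -> in reference (ref count 2, used 1/2) -> match (matches: 1)
  'quietly' -> in reference (ref count 3, used 1/3) -> match (matches: 2)
  'sings' -> in reference (ref count 1, used 1/1) -> match (matches: 3)
  'so' -> in reference (ref count 2, used 2/2) -> match (matches: 4)
  'quietly' -> in reference (ref count 3, used 2/3) -> match (matches: 5)
  'sings' -> ref count 1 already used up (1/1) -> clipped, no match (matches: 5)
  'a' -> in reference (ref count 2, used 1/2) -> match (matches: 6)
  'sings' -> ref count 1 already used up (1/1) -> clipped, no match (matches: 6)
  'so' -> ref count 2 already used up (2/2) -> clipped, no match (matches: 6)
  'so' -> ref count 2 already used up (2/2) -> clipped, no match (matches: 6)
Clipped matches: 6, Candidate length: 10
Precision = 6/10 = 3/5

3/5


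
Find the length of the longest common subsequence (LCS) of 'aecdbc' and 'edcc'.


DP table for LCS of 'aecdbc' and 'edcc':
       e  d  c  c
    0  0  0  0  0
  a 0  0  0  0  0
  e 0  1  1  1  1
  c 0  1  1  2  2
  d 0  1  2  2  2
  b 0  1  2  2  2
  c 0  1  2  3  3
LCS: 'ecc'
LCS length = 3

3


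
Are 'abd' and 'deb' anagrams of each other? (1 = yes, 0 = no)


Sort characters of 'abd': 'abd'
Sort characters of 'deb': 'bde'
Sorted forms differ -> they are NOT anagrams
Result: 0

0


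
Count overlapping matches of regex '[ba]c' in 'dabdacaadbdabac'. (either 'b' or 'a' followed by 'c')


Pattern: [ba]c means either 'b' or 'a' followed by 'c'.
Scanning 'dabdacaadbdabac' position-by-position:
  Pos 0: window 'da' -> no
  Pos 1: window 'ab' -> no
  Pos 2: window 'bd' -> no
  Pos 3: window 'da' -> no
  Pos 4: window 'ac' -> MATCH
  Pos 5: window 'ca' -> no
  Pos 6: window 'aa' -> no
  Pos 7: window 'ad' -> no
  Pos 8: window 'db' -> no
  Pos 9: window 'bd' -> no
  Pos 10: window 'da' -> no
  Pos 11: window 'ab' -> no
  Pos 12: window 'ba' -> no
  Pos 13: window 'ac' -> MATCH
  Pos 14: window 'c' -> no
Total matches: 2

2


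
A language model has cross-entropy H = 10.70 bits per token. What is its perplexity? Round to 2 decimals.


Perplexity formula: PP = 2^H
H = 10.70
PP = 2^10.70
Decompose: 2^10.70 = 2^10 * 2^0.70
2^10 = 1024, 2^0.70 ~ 1.6245048
PP ~ 1024 * 1.6245048 = 1663.4929152
Rounded to 2 decimals: 1663.49

1663.49


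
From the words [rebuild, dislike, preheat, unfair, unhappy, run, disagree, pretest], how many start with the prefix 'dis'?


Checking each word for prefix 'dis':
  'rebuild' -> no (count: 0)
  'dislike' -> YES, starts with 'dis' (count: 1)
  'preheat' -> no (count: 1)
  'unfair' -> no (count: 1)
  'unhappy' -> no (count: 1)
  'run' -> no (count: 1)
  'disagree' -> YES, starts with 'dis' (count: 2)
  'pretest' -> no (count: 2)
Total with prefix 'dis': 2

2


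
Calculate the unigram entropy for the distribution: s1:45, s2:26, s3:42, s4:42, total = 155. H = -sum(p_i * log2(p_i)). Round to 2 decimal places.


Computing entropy H = -sum(p_i * log2(p_i)):
  s1: p = 45/155 = 0.2903, -p*log2(p) = 0.5180
  s2: p = 26/155 = 0.1677, -p*log2(p) = 0.4321
  s3: p = 42/155 = 0.2710, -p*log2(p) = 0.5105
  s4: p = 42/155 = 0.2710, -p*log2(p) = 0.5105
H = sum of terms = 1.9711
Rounded to 2 decimals: 1.97

1.97


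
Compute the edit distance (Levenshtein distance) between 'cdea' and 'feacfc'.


Building DP table for s1='cdea' (len 4) and s2='feacfc' (len 6):
       f  e  a  c  f  c
    0  1  2  3  4  5  6
  c 1  1  2  3  3  4  5
  d 2  2  2  3  4  4  5
  e 3  3  2  3  4  5  5
  a 4  4  3  2  3  4  5
Edit distance = dp[4][6] = 5

5


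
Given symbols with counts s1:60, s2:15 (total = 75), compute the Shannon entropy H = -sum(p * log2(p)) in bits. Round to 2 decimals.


Computing entropy H = -sum(p_i * log2(p_i)):
  s1: p = 60/75 = 0.8000, -p*log2(p) = 0.2575
  s2: p = 15/75 = 0.2000, -p*log2(p) = 0.4644
H = sum of terms = 0.7219
Rounded to 2 decimals: 0.72

0.72


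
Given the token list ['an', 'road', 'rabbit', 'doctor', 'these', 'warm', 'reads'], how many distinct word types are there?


Listing all tokens and tracking unique types:
  Token 1: 'an' -> NEW (unique so far: 1)
  Token 2: 'road' -> NEW (unique so far: 2)
  Token 3: 'rabbit' -> NEW (unique so far: 3)
  Token 4: 'doctor' -> NEW (unique so far: 4)
  Token 5: 'these' -> NEW (unique so far: 5)
  Token 6: 'warm' -> NEW (unique so far: 6)
  Token 7: 'reads' -> NEW (unique so far: 7)
Unique types: ('an', 'doctor', 'rabbit', 'reads', 'road', 'these', 'warm')
Vocabulary size: 7

7


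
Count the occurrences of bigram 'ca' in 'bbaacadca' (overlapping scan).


Scanning 'bbaacadca' for bigram 'ca':
  Position 0: 'bb' -> no
  Position 1: 'ba' -> no
  Position 2: 'aa' -> no
  Position 3: 'ac' -> no
  Position 4: 'ca' -> MATCH
  Position 5: 'ad' -> no
  Position 6: 'dc' -> no
  Position 7: 'ca' -> MATCH
Total matches: 2

2


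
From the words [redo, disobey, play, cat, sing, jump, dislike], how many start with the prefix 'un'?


Checking each word for prefix 'un':
  'redo' -> no (count: 0)
  'disobey' -> no (count: 0)
  'play' -> no (count: 0)
  'cat' -> no (count: 0)
  'sing' -> no (count: 0)
  'jump' -> no (count: 0)
  'dislike' -> no (count: 0)
Total with prefix 'un': 0

0


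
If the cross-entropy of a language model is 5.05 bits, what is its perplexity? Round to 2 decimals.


Perplexity formula: PP = 2^H
H = 5.05
PP = 2^5.05
Decompose: 2^5.05 = 2^5 * 2^0.05
2^5 = 32, 2^0.05 ~ 1.0352649
PP ~ 32 * 1.0352649 = 33.1284768
Rounded to 2 decimals: 33.13

33.13


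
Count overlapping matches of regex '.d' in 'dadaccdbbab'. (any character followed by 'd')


Pattern: .d means any character followed by 'd'.
Scanning 'dadaccdbbab' position-by-position:
  Pos 0: window 'da' -> no
  Pos 1: window 'ad' -> MATCH
  Pos 2: window 'da' -> no
  Pos 3: window 'ac' -> no
  Pos 4: window 'cc' -> no
  Pos 5: window 'cd' -> MATCH
  Pos 6: window 'db' -> no
  Pos 7: window 'bb' -> no
  Pos 8: window 'ba' -> no
  Pos 9: window 'ab' -> no
  Pos 10: window 'b' -> no
Total matches: 2

2


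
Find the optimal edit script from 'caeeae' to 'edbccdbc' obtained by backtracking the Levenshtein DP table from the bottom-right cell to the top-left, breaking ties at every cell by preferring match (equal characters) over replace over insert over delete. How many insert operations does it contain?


Edit distance = 8. Backtracking from cell (6, 8) with preference match > replace > insert > delete,
then listing the resulting alignment 'caeeae' -> 'edbccdbc' left to right:
  Step 1: insert 'e' [insertion #1]
  Step 2: insert 'd' [insertion #2]
  Step 3: replace c->b
  Step 4: replace a->c
  Step 5: replace e->c
  Step 6: replace e->d
  Step 7: replace a->b
  Step 8: replace e->c
Total insertions: 2

2


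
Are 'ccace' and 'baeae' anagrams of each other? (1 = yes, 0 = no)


Sort characters of 'ccace': 'accce'
Sort characters of 'baeae': 'aabee'
Sorted forms differ -> they are NOT anagrams
Result: 0

0


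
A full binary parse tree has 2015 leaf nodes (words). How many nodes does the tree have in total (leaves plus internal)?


Leaf nodes (terminals): 2015
Internal nodes = n - 1 = 2015 - 1 = 2014
Total = leaves + internal = 2015 + 2014 = 4029

4029


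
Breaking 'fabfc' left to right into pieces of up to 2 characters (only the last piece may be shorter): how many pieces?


'fabfc' has 5 characters.
Chunking with max size 2:
  Chunk 1: 'fa' (positions 0-1)
  Chunk 2: 'bf' (positions 2-3)
  Chunk 3: 'c' (positions 4-4)
Total chunks: ceil(5 / 2) = 3

3


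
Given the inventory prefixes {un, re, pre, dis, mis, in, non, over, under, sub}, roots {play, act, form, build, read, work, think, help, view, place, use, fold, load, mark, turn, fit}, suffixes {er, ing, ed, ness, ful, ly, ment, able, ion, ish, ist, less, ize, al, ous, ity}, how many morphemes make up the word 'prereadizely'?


Segmenting 'prereadizely' against the inventory:
  'pre' -> prefix (morpheme 1)
  'read' -> root (morpheme 2)
  'ize' -> suffix (morpheme 3)
  'ly' -> suffix (morpheme 4)
Total morphemes: 4

4


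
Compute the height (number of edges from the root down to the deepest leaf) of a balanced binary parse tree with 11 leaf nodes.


In a balanced binary tree with n leaves the deepest leaf is ceil(log2(n)) edges below the root.
log2(11) = 3.4594
ceil(3.4594) = 4
height (edges) = 4

4


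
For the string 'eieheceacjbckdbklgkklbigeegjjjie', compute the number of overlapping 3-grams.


String 'eieheceacjbckdbklgkklbigeegjjjie' has length L = 32.
Number of overlapping n-grams = L - n + 1
Substituting: 32 - 3 + 1 = 30

30


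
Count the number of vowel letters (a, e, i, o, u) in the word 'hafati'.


Scanning each character of 'hafati':
  Position 1: 'h' -> consonant (running count: 0)
  Position 2: 'a' -> vowel (running count: 1)
  Position 3: 'f' -> consonant (running count: 1)
  Position 4: 'a' -> vowel (running count: 2)
  Position 5: 't' -> consonant (running count: 2)
  Position 6: 'i' -> vowel (running count: 3)
Total vowels: 3

3
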